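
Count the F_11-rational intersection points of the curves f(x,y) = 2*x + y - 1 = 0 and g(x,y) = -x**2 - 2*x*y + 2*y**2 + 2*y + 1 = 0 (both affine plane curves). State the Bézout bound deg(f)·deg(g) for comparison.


Common zeros: {(9, 5)}; count = 1; Bézout bound = 2.

deg(f) = 1, deg(g) = 2, so Bézout bound = 2.
Scan x ∈ F_11. For each x, list the y ∈ F_11 with f(x, y) ≡ 0 and those with g(x, y) ≡ 0 (mod 11); the common zeros in that column are the intersection.
  x = 0: f ≡ 0 at y ∈ {1}; g ≡ 0 at y ∈ ∅; common: ∅.
  x = 1: f ≡ 0 at y ∈ {10}; g ≡ 0 at y ∈ {0}; common: ∅.
  x = 2: f ≡ 0 at y ∈ {8}; g ≡ 0 at y ∈ ∅; common: ∅.
  x = 3: f ≡ 0 at y ∈ {6}; g ≡ 0 at y ∈ {5, 8}; common: ∅.
  x = 4: f ≡ 0 at y ∈ {4}; g ≡ 0 at y ∈ ∅; common: ∅.
  x = 5: f ≡ 0 at y ∈ {2}; g ≡ 0 at y ∈ {6, 9}; common: ∅.
  x = 6: f ≡ 0 at y ∈ {0}; g ≡ 0 at y ∈ ∅; common: ∅.
  x = 7: f ≡ 0 at y ∈ {9}; g ≡ 0 at y ∈ {3}; common: ∅.
  x = 8: f ≡ 0 at y ∈ {7}; g ≡ 0 at y ∈ ∅; common: ∅.
  x = 9: f ≡ 0 at y ∈ {5}; g ≡ 0 at y ∈ {3, 5}; common: {5}.
  x = 10: f ≡ 0 at y ∈ {3}; g ≡ 0 at y ∈ {0, 9}; common: ∅.
Collecting: common zeros = {(9, 5)}, so the count is 1.
Comparison with the Bézout bound: 1 ≤ 2 = deg(f)·deg(g), as expected for curves with no common component (the affine F_11-count falls short of the bound because intersections may lie at infinity, over extension fields, or carry multiplicity).


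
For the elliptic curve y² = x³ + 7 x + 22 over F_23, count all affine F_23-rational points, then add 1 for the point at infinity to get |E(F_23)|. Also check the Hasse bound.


Affine points = {(3, 1), (3, 22), (6, 2), (6, 21), (7, 0), (9, 3), (9, 20), (11, 2), (11, 21), (14, 9), (14, 14), (15, 11), (15, 12), (18, 0), (21, 0)}; affine count = 15; |E(F_23)| = 16.

Discriminant check: Δ ∝ 4a³ + 27b² = 4·7³ + 27·22² = 4·343 + 27·484 ≡ 19 (mod 23). Nonzero ⇒ E is nonsingular.
For each x ∈ F_23, compute rhs = x³ + 7·x + 22 mod 23, then count y ∈ F_23 with y² ≡ rhs.
  x = 0: rhs = 22, matching y values: none (0 points).
  x = 1: rhs = 7, matching y values: none (0 points).
  x = 2: rhs = 21, matching y values: none (0 points).
  x = 3: rhs = 1, matching y values: 1, 22 (2 points).
  x = 4: rhs = 22, matching y values: none (0 points).
  x = 5: rhs = 21, matching y values: none (0 points).
  x = 6: rhs = 4, matching y values: 2, 21 (2 points).
  x = 7: rhs = 0, matching y values: 0 (1 points).
  x = 8: rhs = 15, matching y values: none (0 points).
  x = 9: rhs = 9, matching y values: 3, 20 (2 points).
  x = 10: rhs = 11, matching y values: none (0 points).
  x = 11: rhs = 4, matching y values: 2, 21 (2 points).
  x = 12: rhs = 17, matching y values: none (0 points).
  x = 13: rhs = 10, matching y values: none (0 points).
  x = 14: rhs = 12, matching y values: 9, 14 (2 points).
  x = 15: rhs = 6, matching y values: 11, 12 (2 points).
  x = 16: rhs = 21, matching y values: none (0 points).
  x = 17: rhs = 17, matching y values: none (0 points).
  x = 18: rhs = 0, matching y values: 0 (1 points).
  x = 19: rhs = 22, matching y values: none (0 points).
  x = 20: rhs = 20, matching y values: none (0 points).
  x = 21: rhs = 0, matching y values: 0 (1 points).
  x = 22: rhs = 14, matching y values: none (0 points).
Total affine count: 15.
Full point count |E(F_23)| = 15 + 1 = 16.
Hasse bound: |16 − (23+1)| = |-8| = 8 ≤ 2√23 ≈ 9.5917 ✓.


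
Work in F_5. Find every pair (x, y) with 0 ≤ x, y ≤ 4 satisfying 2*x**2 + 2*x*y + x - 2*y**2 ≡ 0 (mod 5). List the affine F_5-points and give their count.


Affine F_5-points: {(0, 0), (2, 0), (2, 2), (3, 1), (3, 2)}; count = 5.

For each of the 25 pairs (x, y) ∈ F_5², evaluate f(x, y) mod 5. Record the zeros.
  x = 0: [0↦0, 1↦3, 2↦2, 3↦2, 4↦3]  zeros at y ∈ {0}
  x = 1: [0↦3, 1↦3, 2↦4, 3↦1, 4↦4]  zeros at y ∈ ∅
  x = 2: [0↦0, 1↦2, 2↦0, 3↦4, 4↦4]  zeros at y ∈ {0, 2}
  x = 3: [0↦1, 1↦0, 2↦0, 3↦1, 4↦3]  zeros at y ∈ {1, 2}
  x = 4: [0↦1, 1↦2, 2↦4, 3↦2, 4↦1]  zeros at y ∈ ∅
Collecting zeros: affine points = {(0, 0), (2, 0), (2, 2), (3, 1), (3, 2)}.
Total count |C(F_5)_aff| = 5.


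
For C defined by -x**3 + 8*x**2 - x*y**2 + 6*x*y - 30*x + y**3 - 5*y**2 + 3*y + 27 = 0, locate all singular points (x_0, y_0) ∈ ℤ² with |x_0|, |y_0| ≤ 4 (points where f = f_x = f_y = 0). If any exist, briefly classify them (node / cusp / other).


Singular points: {(3, 3)}; classification: node.

Compute partial derivatives:
  f_x = -3*x**2 + 16*x - y**2 + 6*y - 30.
  f_y = -2*x*y + 6*x + 3*y**2 - 10*y + 3.
Scan x_0 ∈ {−4, ..., 4}. For each x_0, f_y(x_0, y) is a polynomial in y; find its integer roots y ∈ {−4, ..., 4}, then test f_x and f at those candidates.
  x = -4: f_y(-4, y) = 3*y**2 - 2*y - 21; vanishes at y ∈ {3}. (-4, 3): f_x = -133 ≠ 0.
  x = -3: f_y(-3, y) = 3*y**2 - 4*y - 15; vanishes at y ∈ {3}. (-3, 3): f_x = -96 ≠ 0.
  x = -2: f_y(-2, y) = 3*y**2 - 6*y - 9; vanishes at y ∈ {-1, 3}. (-2, -1): f_x = -81 ≠ 0; (-2, 3): f_x = -65 ≠ 0.
  x = -1: f_y(-1, y) = 3*y**2 - 8*y - 3; vanishes at y ∈ {3}. (-1, 3): f_x = -40 ≠ 0.
  x = 0: f_y(0, y) = 3*y**2 - 10*y + 3; vanishes at y ∈ {3}. (0, 3): f_x = -21 ≠ 0.
  x = 1: f_y(1, y) = 3*y**2 - 12*y + 9; vanishes at y ∈ {1, 3}. (1, 1): f_x = -12 ≠ 0; (1, 3): f_x = -8 ≠ 0.
  x = 2: f_y(2, y) = 3*y**2 - 14*y + 15; vanishes at y ∈ {3}. (2, 3): f_x = -1 ≠ 0.
  x = 3: f_y(3, y) = 3*y**2 - 16*y + 21; vanishes at y ∈ {3}. (3, 3): f_x = 0, f = 0 — SINGULAR.
  x = 4: f_y(4, y) = 3*y**2 - 18*y + 27; vanishes at y ∈ {3}. (4, 3): f_x = -5 ≠ 0.
Only singular point on the grid: (3, 3).
Classify: substitute x = 3 + u, y = 3 + v and expand: f = -u**3 - u**2 - u*v**2 + v**3 + v**2.
No constant or linear terms (consistent with a singular point). Quadratic part: -u**2 + v**2. Cubic part: -u**3 - u*v**2 + v**3.
The quadratic part v**2 - u**2 = (v − u)(v + u) splits into two distinct linear factors, so there are two distinct tangent lines y − 3 = ±(x − 3) — this is a node (ordinary double point).
Classification: node.


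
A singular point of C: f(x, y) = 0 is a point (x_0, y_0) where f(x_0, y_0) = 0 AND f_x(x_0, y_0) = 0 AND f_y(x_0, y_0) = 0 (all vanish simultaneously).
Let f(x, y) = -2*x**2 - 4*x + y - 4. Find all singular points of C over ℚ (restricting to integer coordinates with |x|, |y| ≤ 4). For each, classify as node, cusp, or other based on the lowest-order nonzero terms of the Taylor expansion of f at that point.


No singular points in the scanned grid; C is smooth there.

Compute partial derivatives:
  f_x = -4*x - 4.
  f_y = 1.
f_y = 1 is a nonzero constant, so f_y never vanishes: no point (x, y) can satisfy f = f_x = f_y = 0. In particular no (x, y) ∈ {−4, ..., 4}² is singular; the curve is smooth.


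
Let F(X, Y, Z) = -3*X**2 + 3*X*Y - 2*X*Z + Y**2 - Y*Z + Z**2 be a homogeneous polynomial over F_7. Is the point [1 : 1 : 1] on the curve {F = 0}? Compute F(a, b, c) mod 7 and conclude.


F(1,1,1) ≡ 6 (mod 7); P is NOT on the curve.

Evaluate F(1, 1, 1) term-by-term (mod 7).
  -3*X**2 ↦ -3·1·1·1 = -3
  3*X*Y ↦ 3·1·1·1 = 3
  -2*X*Z ↦ -2·1·1·1 = -2
  Y**2 ↦ 1·1·1·1 = 1
  -Y*Z ↦ -1·1·1·1 = -1
  Z**2 ↦ 1·1·1·1 = 1
Sum: F(1, 1, 1) = (-3) + (3) + (-2) + (1) + (-1) + (1) = -1.
Reducing mod 7: -1 ≡ 6 (mod 7).
Since F(a, b, c) ≡ 6 ≠ 0 (mod 7), P does NOT lie on the curve.


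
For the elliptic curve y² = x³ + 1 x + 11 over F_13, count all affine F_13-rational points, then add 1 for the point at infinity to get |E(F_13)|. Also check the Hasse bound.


Affine points = {(1, 0), (4, 1), (4, 12), (6, 5), (6, 8), (7, 6), (7, 7), (11, 1), (11, 12), (12, 3), (12, 10)}; affine count = 11; |E(F_13)| = 12.

Discriminant check: Δ ∝ 4a³ + 27b² = 4·1³ + 27·11² = 4·1 + 27·121 ≡ 8 (mod 13). Nonzero ⇒ E is nonsingular.
For each x ∈ F_13, compute rhs = x³ + 1·x + 11 mod 13, then count y ∈ F_13 with y² ≡ rhs.
  x = 0: rhs = 11, matching y values: none (0 points).
  x = 1: rhs = 0, matching y values: 0 (1 points).
  x = 2: rhs = 8, matching y values: none (0 points).
  x = 3: rhs = 2, matching y values: none (0 points).
  x = 4: rhs = 1, matching y values: 1, 12 (2 points).
  x = 5: rhs = 11, matching y values: none (0 points).
  x = 6: rhs = 12, matching y values: 5, 8 (2 points).
  x = 7: rhs = 10, matching y values: 6, 7 (2 points).
  x = 8: rhs = 11, matching y values: none (0 points).
  x = 9: rhs = 8, matching y values: none (0 points).
  x = 10: rhs = 7, matching y values: none (0 points).
  x = 11: rhs = 1, matching y values: 1, 12 (2 points).
  x = 12: rhs = 9, matching y values: 3, 10 (2 points).
Total affine count: 11.
Full point count |E(F_13)| = 11 + 1 = 12.
Hasse bound: |12 − (13+1)| = |-2| = 2 ≤ 2√13 ≈ 7.2111 ✓.


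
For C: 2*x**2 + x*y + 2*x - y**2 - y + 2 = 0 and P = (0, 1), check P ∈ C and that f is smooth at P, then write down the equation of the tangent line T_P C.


Tangent line at P: 3*x - 3*y + 3 = 0.

Step 1: f(0, 1) = 0, so P lies on C.
Step 2: partial derivatives
  f_x(x, y) = 4*x + y + 2, f_y(x, y) = x - 2*y - 1.
  f_x(P) = 3, f_y(P) = -3 (gradient nonzero, so P is smooth).
Step 3: tangent line at P: 3·(x − 0) + -3·(y − 1) = 0.
Expanding: 3*x - 3*y + 3 = 0.


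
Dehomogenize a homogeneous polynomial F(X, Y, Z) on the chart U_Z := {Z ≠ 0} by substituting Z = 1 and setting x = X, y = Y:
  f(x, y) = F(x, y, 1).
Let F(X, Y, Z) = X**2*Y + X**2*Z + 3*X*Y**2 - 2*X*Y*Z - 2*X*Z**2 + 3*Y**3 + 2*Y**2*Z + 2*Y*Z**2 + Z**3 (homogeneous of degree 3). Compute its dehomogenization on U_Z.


f(x, y) = x**2*y + x**2 + 3*x*y**2 - 2*x*y - 2*x + 3*y**3 + 2*y**2 + 2*y + 1

On U_Z we set Z = 1. Each monomial c·X^i·Y^j·Z^k in F becomes c·x^i·y^j·1^k = c·x^i·y^j.
Substituting Z = 1: F(X, Y, 1) = x**2*y + x**2 + 3*x*y**2 - 2*x*y - 2*x + 3*y**3 + 2*y**2 + 2*y + 1.
Note: deg(f) ≤ deg(F) = 3; strict inequality happens when F is divisible by Z (lost terms).


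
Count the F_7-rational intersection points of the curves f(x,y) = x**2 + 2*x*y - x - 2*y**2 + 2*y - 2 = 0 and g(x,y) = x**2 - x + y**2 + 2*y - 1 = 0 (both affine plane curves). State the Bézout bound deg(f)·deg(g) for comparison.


Common zeros: {(0, 3)}; count = 1; Bézout bound = 4.

deg(f) = 2, deg(g) = 2, so Bézout bound = 4.
Scan x ∈ F_7. For each x, list the y ∈ F_7 with f(x, y) ≡ 0 and those with g(x, y) ≡ 0 (mod 7); the common zeros in that column are the intersection.
  x = 0: f ≡ 0 at y ∈ {3, 5}; g ≡ 0 at y ∈ {2, 3}; common: {3}.
  x = 1: f ≡ 0 at y ∈ {1}; g ≡ 0 at y ∈ {2, 3}; common: ∅.
  x = 2: f ≡ 0 at y ∈ {0, 3}; g ≡ 0 at y ∈ {6}; common: ∅.
  x = 3: f ≡ 0 at y ∈ ∅; g ≡ 0 at y ∈ ∅; common: ∅.
  x = 4: f ≡ 0 at y ∈ ∅; g ≡ 0 at y ∈ {1, 4}; common: ∅.
  x = 5: f ≡ 0 at y ∈ {1, 5}; g ≡ 0 at y ∈ ∅; common: ∅.
  x = 6: f ≡ 0 at y ∈ {0}; g ≡ 0 at y ∈ {6}; common: ∅.
Collecting: common zeros = {(0, 3)}, so the count is 1.
Comparison with the Bézout bound: 1 ≤ 4 = deg(f)·deg(g), as expected for curves with no common component (the affine F_7-count falls short of the bound because intersections may lie at infinity, over extension fields, or carry multiplicity).


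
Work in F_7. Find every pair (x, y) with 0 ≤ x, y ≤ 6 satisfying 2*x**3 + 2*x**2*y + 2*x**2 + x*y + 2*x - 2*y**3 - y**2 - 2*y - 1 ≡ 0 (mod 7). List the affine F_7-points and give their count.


Affine F_7-points: {(0, 3), (3, 0), (6, 1)}; count = 3.

For each of the 49 pairs (x, y) ∈ F_7², evaluate f(x, y) mod 7. Record the zeros.
  x = 0: [0↦6, 1↦1, 2↦3, 3↦0, 4↦1, 5↦1, 6↦2]  zeros at y ∈ {3}
  x = 1: [0↦5, 1↦3, 2↦1, 3↦1, 4↦5, 5↦1, 6↦5]  zeros at y ∈ ∅
  x = 2: [0↦6, 1↦4, 2↦2, 3↦2, 4↦6, 5↦2, 6↦6]  zeros at y ∈ ∅
  x = 3: [0↦0, 1↦2, 2↦4, 3↦1, 4↦2, 5↦2, 6↦3]  zeros at y ∈ {0}
  x = 4: [0↦6, 1↦2, 2↦5, 3↦3, 4↦5, 5↦6, 6↦1]  zeros at y ∈ ∅
  x = 5: [0↦1, 1↦2, 2↦3, 3↦6, 4↦6, 5↦5, 6↦5]  zeros at y ∈ ∅
  x = 6: [0↦4, 1↦0, 2↦3, 3↦1, 4↦3, 5↦4, 6↦6]  zeros at y ∈ {1}
Collecting zeros: affine points = {(0, 3), (3, 0), (6, 1)}.
Total count |C(F_7)_aff| = 3.


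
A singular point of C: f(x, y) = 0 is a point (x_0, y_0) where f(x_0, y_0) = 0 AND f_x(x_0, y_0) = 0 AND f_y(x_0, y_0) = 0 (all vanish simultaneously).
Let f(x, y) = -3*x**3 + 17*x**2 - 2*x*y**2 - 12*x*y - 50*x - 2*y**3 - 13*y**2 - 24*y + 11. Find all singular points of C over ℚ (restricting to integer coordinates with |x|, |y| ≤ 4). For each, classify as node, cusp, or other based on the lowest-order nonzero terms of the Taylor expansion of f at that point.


Singular points: {(2, -3)}; classification: node.

Compute partial derivatives:
  f_x = -9*x**2 + 34*x - 2*y**2 - 12*y - 50.
  f_y = -4*x*y - 12*x - 6*y**2 - 26*y - 24.
Scan x_0 ∈ {−4, ..., 4}. For each x_0, f_y(x_0, y) is a polynomial in y; find its integer roots y ∈ {−4, ..., 4}, then test f_x and f at those candidates.
  x = -4: f_y(-4, y) = -6*y**2 - 10*y + 24; vanishes at y ∈ {-3}. (-4, -3): f_x = -312 ≠ 0.
  x = -3: f_y(-3, y) = -6*y**2 - 14*y + 12; vanishes at y ∈ {-3}. (-3, -3): f_x = -215 ≠ 0.
  x = -2: f_y(-2, y) = -6*y**2 - 18*y; vanishes at y ∈ {-3, 0}. (-2, -3): f_x = -136 ≠ 0; (-2, 0): f_x = -154 ≠ 0.
  x = -1: f_y(-1, y) = -6*y**2 - 22*y - 12; vanishes at y ∈ {-3}. (-1, -3): f_x = -75 ≠ 0.
  x = 0: f_y(0, y) = -6*y**2 - 26*y - 24; vanishes at y ∈ {-3}. (0, -3): f_x = -32 ≠ 0.
  x = 1: f_y(1, y) = -6*y**2 - 30*y - 36; vanishes at y ∈ {-3, -2}. (1, -3): f_x = -7 ≠ 0; (1, -2): f_x = -9 ≠ 0.
  x = 2: f_y(2, y) = -6*y**2 - 34*y - 48; vanishes at y ∈ {-3}. (2, -3): f_x = 0, f = 0 — SINGULAR.
  x = 3: f_y(3, y) = -6*y**2 - 38*y - 60; vanishes at y ∈ {-3}. (3, -3): f_x = -11 ≠ 0.
  x = 4: f_y(4, y) = -6*y**2 - 42*y - 72; vanishes at y ∈ {-4, -3}. (4, -4): f_x = -42 ≠ 0; (4, -3): f_x = -40 ≠ 0.
Only singular point on the grid: (2, -3).
Classify: substitute x = 2 + u, y = -3 + v and expand: f = -3*u**3 - u**2 - 2*u*v**2 - 2*v**3 + v**2.
No constant or linear terms (consistent with a singular point). Quadratic part: -u**2 + v**2. Cubic part: -3*u**3 - 2*u*v**2 - 2*v**3.
The quadratic part v**2 - u**2 = (v − u)(v + u) splits into two distinct linear factors, so there are two distinct tangent lines y − -3 = ±(x − 2) — this is a node (ordinary double point).
Classification: node.


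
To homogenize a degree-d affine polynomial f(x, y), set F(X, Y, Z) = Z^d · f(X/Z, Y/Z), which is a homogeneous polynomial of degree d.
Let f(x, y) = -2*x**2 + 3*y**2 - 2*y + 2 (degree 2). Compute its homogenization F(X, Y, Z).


F(X, Y, Z) = -2*X**2 + 3*Y**2 - 2*Y*Z + 2*Z**2

deg(f) = 2.
Substitute x = X/Z, y = Y/Z into f, then multiply by Z^2.
  monomial -2·x^2·y^0 ↦ -2·X^2·Y^0·Z^0.
  monomial 3·x^0·y^2 ↦ 3·X^0·Y^2·Z^0.
  monomial -2·x^0·y^1 ↦ -2·X^0·Y^1·Z^1.
  monomial 2·x^0·y^0 ↦ 2·X^0·Y^0·Z^2.
Collecting: F(X, Y, Z) = -2*X**2 + 3*Y**2 - 2*Y*Z + 2*Z**2.


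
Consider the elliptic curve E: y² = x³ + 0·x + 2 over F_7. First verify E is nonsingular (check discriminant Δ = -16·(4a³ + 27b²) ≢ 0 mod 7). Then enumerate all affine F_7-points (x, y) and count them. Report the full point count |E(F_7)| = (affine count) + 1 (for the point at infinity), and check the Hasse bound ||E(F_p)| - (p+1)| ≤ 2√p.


Affine points = {(0, 3), (0, 4), (3, 1), (3, 6), (5, 1), (5, 6), (6, 1), (6, 6)}; affine count = 8; |E(F_7)| = 9.

Discriminant check: Δ ∝ 4a³ + 27b² = 4·0³ + 27·2² = 4·0 + 27·4 ≡ 3 (mod 7). Nonzero ⇒ E is nonsingular.
For each x ∈ F_7, compute rhs = x³ + 0·x + 2 mod 7, then count y ∈ F_7 with y² ≡ rhs.
  x = 0: rhs = 2, matching y values: 3, 4 (2 points).
  x = 1: rhs = 3, matching y values: none (0 points).
  x = 2: rhs = 3, matching y values: none (0 points).
  x = 3: rhs = 1, matching y values: 1, 6 (2 points).
  x = 4: rhs = 3, matching y values: none (0 points).
  x = 5: rhs = 1, matching y values: 1, 6 (2 points).
  x = 6: rhs = 1, matching y values: 1, 6 (2 points).
Total affine count: 8.
Full point count |E(F_7)| = 8 + 1 = 9.
Hasse bound: |9 − (7+1)| = |1| = 1 ≤ 2√7 ≈ 5.2915 ✓.


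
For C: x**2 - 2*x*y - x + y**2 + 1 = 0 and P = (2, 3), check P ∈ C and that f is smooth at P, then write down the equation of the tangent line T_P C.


Tangent line at P: -3*x + 2*y = 0.

Step 1: f(2, 3) = 0, so P lies on C.
Step 2: partial derivatives
  f_x(x, y) = 2*x - 2*y - 1, f_y(x, y) = -2*x + 2*y.
  f_x(P) = -3, f_y(P) = 2 (gradient nonzero, so P is smooth).
Step 3: tangent line at P: -3·(x − 2) + 2·(y − 3) = 0.
Expanding: -3*x + 2*y = 0.


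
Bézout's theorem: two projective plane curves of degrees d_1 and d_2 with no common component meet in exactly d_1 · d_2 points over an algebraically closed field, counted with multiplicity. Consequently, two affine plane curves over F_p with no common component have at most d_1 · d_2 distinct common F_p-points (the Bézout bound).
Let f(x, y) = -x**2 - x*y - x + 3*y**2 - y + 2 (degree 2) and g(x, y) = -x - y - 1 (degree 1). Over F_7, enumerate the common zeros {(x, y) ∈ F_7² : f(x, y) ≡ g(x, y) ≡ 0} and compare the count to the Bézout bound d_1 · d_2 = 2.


Common zeros: ∅; count = 0; Bézout bound = 2.

deg(f) = 2, deg(g) = 1, so Bézout bound = 2.
Scan x ∈ F_7. For each x, list the y ∈ F_7 with f(x, y) ≡ 0 and those with g(x, y) ≡ 0 (mod 7); the common zeros in that column are the intersection.
  x = 0: f ≡ 0 at y ∈ ∅; g ≡ 0 at y ∈ {6}; common: ∅.
  x = 1: f ≡ 0 at y ∈ {0, 3}; g ≡ 0 at y ∈ {5}; common: ∅.
  x = 2: f ≡ 0 at y ∈ {3, 5}; g ≡ 0 at y ∈ {4}; common: ∅.
  x = 3: f ≡ 0 at y ∈ ∅; g ≡ 0 at y ∈ {3}; common: ∅.
  x = 4: f ≡ 0 at y ∈ ∅; g ≡ 0 at y ∈ {2}; common: ∅.
  x = 5: f ≡ 0 at y ∈ {0, 2}; g ≡ 0 at y ∈ {1}; common: ∅.
  x = 6: f ≡ 0 at y ∈ {2, 5}; g ≡ 0 at y ∈ {0}; common: ∅.
Collecting: common zeros = ∅, so the count is 0.
Comparison with the Bézout bound: 0 ≤ 2 = deg(f)·deg(g), as expected for curves with no common component (the affine F_7-count falls short of the bound because intersections may lie at infinity, over extension fields, or carry multiplicity).


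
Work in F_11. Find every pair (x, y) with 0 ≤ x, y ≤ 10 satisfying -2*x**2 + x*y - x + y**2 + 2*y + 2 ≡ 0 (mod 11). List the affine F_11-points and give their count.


Affine F_11-points: {(2, 8), (2, 10), (6, 5), (6, 9), (7, 5), (7, 8), (8, 2), (8, 10), (9, 2), (9, 9)}; count = 10.

For each of the 121 pairs (x, y) ∈ F_11², evaluate f(x, y) mod 11. Record the zeros.
  x = 0: [0↦2, 1↦5, 2↦10, 3↦6, 4↦4, 5↦4, 6↦6, 7↦10, 8↦5, 9↦2, 10↦1]  zeros at y ∈ ∅
  x = 1: [0↦10, 1↦3, 2↦9, 3↦6, 4↦5, 5↦6, 6↦9, 7↦3, 8↦10, 9↦8, 10↦8]  zeros at y ∈ ∅
  x = 2: [0↦3, 1↦8, 2↦4, 3↦2, 4↦2, 5↦4, 6↦8, 7↦3, 8↦0, 9↦10, 10↦0]  zeros at y ∈ {8, 10}
  x = 3: [0↦3, 1↦9, 2↦6, 3↦5, 4↦6, 5↦9, 6↦3, 7↦10, 8↦8, 9↦8, 10↦10]  zeros at y ∈ ∅
  x = 4: [0↦10, 1↦6, 2↦4, 3↦4, 4↦6, 5↦10, 6↦5, 7↦2, 8↦1, 9↦2, 10↦5]  zeros at y ∈ ∅
  x = 5: [0↦2, 1↦10, 2↦9, 3↦10, 4↦2, 5↦7, 6↦3, 7↦1, 8↦1, 9↦3, 10↦7]  zeros at y ∈ ∅
  x = 6: [0↦1, 1↦10, 2↦10, 3↦1, 4↦5, 5↦0, 6↦8, 7↦7, 8↦8, 9↦0, 10↦5]  zeros at y ∈ {5, 9}
  x = 7: [0↦7, 1↦6, 2↦7, 3↦10, 4↦4, 5↦0, 6↦9, 7↦9, 8↦0, 9↦4, 10↦10]  zeros at y ∈ {5, 8}
  x = 8: [0↦9, 1↦9, 2↦0, 3↦4, 4↦10, 5↦7, 6↦6, 7↦7, 8↦10, 9↦4, 10↦0]  zeros at y ∈ {2, 10}
  x = 9: [0↦7, 1↦8, 2↦0, 3↦5, 4↦1, 5↦10, 6↦10, 7↦1, 8↦5, 9↦0, 10↦8]  zeros at y ∈ {2, 9}
  x = 10: [0↦1, 1↦3, 2↦7, 3↦2, 4↦10, 5↦9, 6↦10, 7↦2, 8↦7, 9↦3, 10↦1]  zeros at y ∈ ∅
Collecting zeros: affine points = {(2, 8), (2, 10), (6, 5), (6, 9), (7, 5), (7, 8), (8, 2), (8, 10), (9, 2), (9, 9)}.
Total count |C(F_11)_aff| = 10.


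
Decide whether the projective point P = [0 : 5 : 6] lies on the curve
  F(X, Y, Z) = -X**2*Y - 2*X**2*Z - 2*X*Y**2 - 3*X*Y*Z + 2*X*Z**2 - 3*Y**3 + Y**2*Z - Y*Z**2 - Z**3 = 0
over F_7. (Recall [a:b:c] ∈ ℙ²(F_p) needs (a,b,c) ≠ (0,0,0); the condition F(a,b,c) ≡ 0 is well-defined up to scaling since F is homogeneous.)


F(0,5,6) ≡ 2 (mod 7); P is NOT on the curve.

Evaluate F(0, 5, 6) term-by-term (mod 7).
  -X**2*Y ↦ -1·0·5·1 = 0
  -2*X**2*Z ↦ -2·0·1·6 = 0
  -2*X*Y**2 ↦ -2·0·25·1 = 0
  -3*X*Y*Z ↦ -3·0·5·6 = 0
  2*X*Z**2 ↦ 2·0·1·36 = 0
  -3*Y**3 ↦ -3·1·125·1 = -375
  Y**2*Z ↦ 1·1·25·6 = 150
  -Y*Z**2 ↦ -1·1·5·36 = -180
  -Z**3 ↦ -1·1·1·216 = -216
Sum: F(0, 5, 6) = (0) + (0) + (0) + (0) + (0) + (-375) + (150) + (-180) + (-216) = -621.
Reducing mod 7: -621 ≡ 2 (mod 7).
Since F(a, b, c) ≡ 2 ≠ 0 (mod 7), P does NOT lie on the curve.


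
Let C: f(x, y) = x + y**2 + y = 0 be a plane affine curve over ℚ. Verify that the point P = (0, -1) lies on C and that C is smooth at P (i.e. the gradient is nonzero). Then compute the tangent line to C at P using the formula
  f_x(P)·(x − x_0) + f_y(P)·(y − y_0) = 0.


Tangent line at P: x - y - 1 = 0.

Step 1: f(0, -1) = 0, so P lies on C.
Step 2: partial derivatives
  f_x(x, y) = 1, f_y(x, y) = 2*y + 1.
  f_x(P) = 1, f_y(P) = -1 (gradient nonzero, so P is smooth).
Step 3: tangent line at P: 1·(x − 0) + -1·(y − -1) = 0.
Expanding: x - y - 1 = 0.


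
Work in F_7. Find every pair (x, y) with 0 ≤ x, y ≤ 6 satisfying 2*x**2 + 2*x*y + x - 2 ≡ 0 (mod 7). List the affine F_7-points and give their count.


Affine F_7-points: {(1, 3), (2, 5), (3, 5), (4, 1), (5, 1), (6, 3)}; count = 6.

For each of the 49 pairs (x, y) ∈ F_7², evaluate f(x, y) mod 7. Record the zeros.
  x = 0: [0↦5, 1↦5, 2↦5, 3↦5, 4↦5, 5↦5, 6↦5]  zeros at y ∈ ∅
  x = 1: [0↦1, 1↦3, 2↦5, 3↦0, 4↦2, 5↦4, 6↦6]  zeros at y ∈ {3}
  x = 2: [0↦1, 1↦5, 2↦2, 3↦6, 4↦3, 5↦0, 6↦4]  zeros at y ∈ {5}
  x = 3: [0↦5, 1↦4, 2↦3, 3↦2, 4↦1, 5↦0, 6↦6]  zeros at y ∈ {5}
  x = 4: [0↦6, 1↦0, 2↦1, 3↦2, 4↦3, 5↦4, 6↦5]  zeros at y ∈ {1}
  x = 5: [0↦4, 1↦0, 2↦3, 3↦6, 4↦2, 5↦5, 6↦1]  zeros at y ∈ {1}
  x = 6: [0↦6, 1↦4, 2↦2, 3↦0, 4↦5, 5↦3, 6↦1]  zeros at y ∈ {3}
Collecting zeros: affine points = {(1, 3), (2, 5), (3, 5), (4, 1), (5, 1), (6, 3)}.
Total count |C(F_7)_aff| = 6.


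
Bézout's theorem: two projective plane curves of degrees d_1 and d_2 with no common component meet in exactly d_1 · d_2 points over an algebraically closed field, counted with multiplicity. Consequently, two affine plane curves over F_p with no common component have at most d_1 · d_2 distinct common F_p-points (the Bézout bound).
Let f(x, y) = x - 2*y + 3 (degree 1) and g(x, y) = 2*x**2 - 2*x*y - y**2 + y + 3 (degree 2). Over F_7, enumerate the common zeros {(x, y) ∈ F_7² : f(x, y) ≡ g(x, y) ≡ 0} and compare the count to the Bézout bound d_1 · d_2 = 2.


Common zeros: {(4, 0), (6, 1)}; count = 2; Bézout bound = 2.

deg(f) = 1, deg(g) = 2, so Bézout bound = 2.
Scan x ∈ F_7. For each x, list the y ∈ F_7 with f(x, y) ≡ 0 and those with g(x, y) ≡ 0 (mod 7); the common zeros in that column are the intersection.
  x = 0: f ≡ 0 at y ∈ {5}; g ≡ 0 at y ∈ ∅; common: ∅.
  x = 1: f ≡ 0 at y ∈ {2}; g ≡ 0 at y ∈ {3}; common: ∅.
  x = 2: f ≡ 0 at y ∈ {6}; g ≡ 0 at y ∈ {1, 3}; common: ∅.
  x = 3: f ≡ 0 at y ∈ {3}; g ≡ 0 at y ∈ {0, 2}; common: ∅.
  x = 4: f ≡ 0 at y ∈ {0}; g ≡ 0 at y ∈ {0}; common: {0}.
  x = 5: f ≡ 0 at y ∈ {4}; g ≡ 0 at y ∈ ∅; common: ∅.
  x = 6: f ≡ 0 at y ∈ {1}; g ≡ 0 at y ∈ {1, 2}; common: {1}.
Collecting: common zeros = {(4, 0), (6, 1)}, so the count is 2.
Comparison with the Bézout bound: 2 ≤ 2 = deg(f)·deg(g), as expected for curves with no common component (the bound is attained).


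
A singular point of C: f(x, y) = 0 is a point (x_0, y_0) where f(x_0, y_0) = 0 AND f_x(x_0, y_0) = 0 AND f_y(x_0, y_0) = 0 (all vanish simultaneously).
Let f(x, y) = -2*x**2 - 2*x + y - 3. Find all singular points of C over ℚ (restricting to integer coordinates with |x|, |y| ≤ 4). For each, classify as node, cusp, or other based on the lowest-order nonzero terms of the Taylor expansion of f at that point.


No singular points in the scanned grid; C is smooth there.

Compute partial derivatives:
  f_x = -4*x - 2.
  f_y = 1.
f_y = 1 is a nonzero constant, so f_y never vanishes: no point (x, y) can satisfy f = f_x = f_y = 0. In particular no (x, y) ∈ {−4, ..., 4}² is singular; the curve is smooth.


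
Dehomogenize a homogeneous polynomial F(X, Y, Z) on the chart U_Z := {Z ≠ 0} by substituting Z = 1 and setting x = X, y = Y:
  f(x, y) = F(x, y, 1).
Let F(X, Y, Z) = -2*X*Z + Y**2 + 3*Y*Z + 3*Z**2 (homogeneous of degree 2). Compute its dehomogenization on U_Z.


f(x, y) = -2*x + y**2 + 3*y + 3

On U_Z we set Z = 1. Each monomial c·X^i·Y^j·Z^k in F becomes c·x^i·y^j·1^k = c·x^i·y^j.
Substituting Z = 1: F(X, Y, 1) = -2*x + y**2 + 3*y + 3.
Note: deg(f) ≤ deg(F) = 2; strict inequality happens when F is divisible by Z (lost terms).


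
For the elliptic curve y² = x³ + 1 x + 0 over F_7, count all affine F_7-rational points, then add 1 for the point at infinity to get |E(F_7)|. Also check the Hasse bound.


Affine points = {(0, 0), (1, 3), (1, 4), (3, 3), (3, 4), (5, 2), (5, 5)}; affine count = 7; |E(F_7)| = 8.

Discriminant check: Δ ∝ 4a³ + 27b² = 4·1³ + 27·0² = 4·1 + 27·0 ≡ 4 (mod 7). Nonzero ⇒ E is nonsingular.
For each x ∈ F_7, compute rhs = x³ + 1·x + 0 mod 7, then count y ∈ F_7 with y² ≡ rhs.
  x = 0: rhs = 0, matching y values: 0 (1 points).
  x = 1: rhs = 2, matching y values: 3, 4 (2 points).
  x = 2: rhs = 3, matching y values: none (0 points).
  x = 3: rhs = 2, matching y values: 3, 4 (2 points).
  x = 4: rhs = 5, matching y values: none (0 points).
  x = 5: rhs = 4, matching y values: 2, 5 (2 points).
  x = 6: rhs = 5, matching y values: none (0 points).
Total affine count: 7.
Full point count |E(F_7)| = 7 + 1 = 8.
Hasse bound: |8 − (7+1)| = |0| = 0 ≤ 2√7 ≈ 5.2915 ✓.


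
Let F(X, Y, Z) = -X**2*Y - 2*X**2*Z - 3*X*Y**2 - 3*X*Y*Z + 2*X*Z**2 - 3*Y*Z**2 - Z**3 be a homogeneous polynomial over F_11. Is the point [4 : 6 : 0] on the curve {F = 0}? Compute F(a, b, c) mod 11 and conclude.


F(4,6,0) ≡ 0 (mod 11); P is on the curve.

Evaluate F(4, 6, 0) term-by-term (mod 11).
  -X**2*Y ↦ -1·16·6·1 = -96
  -2*X**2*Z ↦ -2·16·1·0 = 0
  -3*X*Y**2 ↦ -3·4·36·1 = -432
  -3*X*Y*Z ↦ -3·4·6·0 = 0
  2*X*Z**2 ↦ 2·4·1·0 = 0
  -3*Y*Z**2 ↦ -3·1·6·0 = 0
  -Z**3 ↦ -1·1·1·0 = 0
Sum: F(4, 6, 0) = (-96) + (0) + (-432) + (0) + (0) + (0) + (0) = -528.
Reducing mod 11: -528 ≡ 0 (mod 11).
Since F(a, b, c) ≡ 0 (mod 11), P lies on the curve.


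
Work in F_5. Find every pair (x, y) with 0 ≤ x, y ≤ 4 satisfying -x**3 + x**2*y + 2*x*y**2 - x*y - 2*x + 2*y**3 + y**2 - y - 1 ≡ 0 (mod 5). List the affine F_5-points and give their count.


Affine F_5-points: {(1, 1), (2, 1), (2, 2), (3, 1), (3, 2), (4, 3)}; count = 6.

For each of the 25 pairs (x, y) ∈ F_5², evaluate f(x, y) mod 5. Record the zeros.
  x = 0: [0↦4, 1↦1, 2↦2, 3↦4, 4↦4]  zeros at y ∈ ∅
  x = 1: [0↦1, 1↦0, 2↦2, 3↦4, 4↦3]  zeros at y ∈ {1}
  x = 2: [0↦2, 1↦0, 2↦0, 3↦4, 4↦4]  zeros at y ∈ {1, 2}
  x = 3: [0↦1, 1↦0, 2↦0, 3↦3, 4↦1]  zeros at y ∈ {1, 2}
  x = 4: [0↦2, 1↦4, 2↦1, 3↦0, 4↦3]  zeros at y ∈ {3}
Collecting zeros: affine points = {(1, 1), (2, 1), (2, 2), (3, 1), (3, 2), (4, 3)}.
Total count |C(F_5)_aff| = 6.


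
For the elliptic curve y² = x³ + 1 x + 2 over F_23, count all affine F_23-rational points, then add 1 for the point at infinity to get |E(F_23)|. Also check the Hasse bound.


Affine points = {(0, 5), (0, 18), (1, 2), (1, 21), (2, 9), (2, 14), (3, 3), (3, 20), (4, 1), (4, 22), (8, 4), (8, 19), (9, 2), (9, 21), (10, 0), (13, 2), (13, 21), (14, 0), (19, 7), (19, 16), (20, 8), (20, 15), (22, 0)}; affine count = 23; |E(F_23)| = 24.

Discriminant check: Δ ∝ 4a³ + 27b² = 4·1³ + 27·2² = 4·1 + 27·4 ≡ 20 (mod 23). Nonzero ⇒ E is nonsingular.
For each x ∈ F_23, compute rhs = x³ + 1·x + 2 mod 23, then count y ∈ F_23 with y² ≡ rhs.
  x = 0: rhs = 2, matching y values: 5, 18 (2 points).
  x = 1: rhs = 4, matching y values: 2, 21 (2 points).
  x = 2: rhs = 12, matching y values: 9, 14 (2 points).
  x = 3: rhs = 9, matching y values: 3, 20 (2 points).
  x = 4: rhs = 1, matching y values: 1, 22 (2 points).
  x = 5: rhs = 17, matching y values: none (0 points).
  x = 6: rhs = 17, matching y values: none (0 points).
  x = 7: rhs = 7, matching y values: none (0 points).
  x = 8: rhs = 16, matching y values: 4, 19 (2 points).
  x = 9: rhs = 4, matching y values: 2, 21 (2 points).
  x = 10: rhs = 0, matching y values: 0 (1 points).
  x = 11: rhs = 10, matching y values: none (0 points).
  x = 12: rhs = 17, matching y values: none (0 points).
  x = 13: rhs = 4, matching y values: 2, 21 (2 points).
  x = 14: rhs = 0, matching y values: 0 (1 points).
  x = 15: rhs = 11, matching y values: none (0 points).
  x = 16: rhs = 20, matching y values: none (0 points).
  x = 17: rhs = 10, matching y values: none (0 points).
  x = 18: rhs = 10, matching y values: none (0 points).
  x = 19: rhs = 3, matching y values: 7, 16 (2 points).
  x = 20: rhs = 18, matching y values: 8, 15 (2 points).
  x = 21: rhs = 15, matching y values: none (0 points).
  x = 22: rhs = 0, matching y values: 0 (1 points).
Total affine count: 23.
Full point count |E(F_23)| = 23 + 1 = 24.
Hasse bound: |24 − (23+1)| = |0| = 0 ≤ 2√23 ≈ 9.5917 ✓.


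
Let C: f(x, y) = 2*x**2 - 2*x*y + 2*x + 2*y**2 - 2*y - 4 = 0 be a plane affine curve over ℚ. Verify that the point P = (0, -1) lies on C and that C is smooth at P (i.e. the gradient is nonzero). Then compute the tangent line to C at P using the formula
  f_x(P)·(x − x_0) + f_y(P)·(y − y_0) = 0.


Tangent line at P: 4*x - 6*y - 6 = 0.

Step 1: f(0, -1) = 0, so P lies on C.
Step 2: partial derivatives
  f_x(x, y) = 4*x - 2*y + 2, f_y(x, y) = -2*x + 4*y - 2.
  f_x(P) = 4, f_y(P) = -6 (gradient nonzero, so P is smooth).
Step 3: tangent line at P: 4·(x − 0) + -6·(y − -1) = 0.
Expanding: 4*x - 6*y - 6 = 0.


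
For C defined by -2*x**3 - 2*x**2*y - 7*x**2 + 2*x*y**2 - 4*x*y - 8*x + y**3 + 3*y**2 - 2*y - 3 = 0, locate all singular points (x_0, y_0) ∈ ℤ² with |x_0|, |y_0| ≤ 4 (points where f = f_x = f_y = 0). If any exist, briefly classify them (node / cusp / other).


Singular points: {(-1, 0)}; classification: node.

Compute partial derivatives:
  f_x = -6*x**2 - 4*x*y - 14*x + 2*y**2 - 4*y - 8.
  f_y = -2*x**2 + 4*x*y - 4*x + 3*y**2 + 6*y - 2.
Scan x_0 ∈ {−4, ..., 4}. For each x_0, f_y(x_0, y) is a polynomial in y; find its integer roots y ∈ {−4, ..., 4}, then test f_x and f at those candidates.
  x = -4: f_y(-4, y) = 3*y**2 - 10*y - 18; no integer root y with |y| ≤ 4.
  x = -3: f_y(-3, y) = 3*y**2 - 6*y - 8; no integer root y with |y| ≤ 4.
  x = -2: f_y(-2, y) = 3*y**2 - 2*y - 2; no integer root y with |y| ≤ 4.
  x = -1: f_y(-1, y) = 3*y**2 + 2*y; vanishes at y ∈ {0}. (-1, 0): f_x = 0, f = 0 — SINGULAR.
  x = 0: f_y(0, y) = 3*y**2 + 6*y - 2; no integer root y with |y| ≤ 4.
  x = 1: f_y(1, y) = 3*y**2 + 10*y - 8; vanishes at y ∈ {-4}. (1, -4): f_x = 36 ≠ 0.
  x = 2: f_y(2, y) = 3*y**2 + 14*y - 18; no integer root y with |y| ≤ 4.
  x = 3: f_y(3, y) = 3*y**2 + 18*y - 32; no integer root y with |y| ≤ 4.
  x = 4: f_y(4, y) = 3*y**2 + 22*y - 50; no integer root y with |y| ≤ 4.
Only singular point on the grid: (-1, 0).
Classify: substitute x = -1 + u, y = 0 + v and expand: f = -2*u**3 - 2*u**2*v - u**2 + 2*u*v**2 + v**3 + v**2.
No constant or linear terms (consistent with a singular point). Quadratic part: -u**2 + v**2. Cubic part: -2*u**3 - 2*u**2*v + 2*u*v**2 + v**3.
The quadratic part v**2 - u**2 = (v − u)(v + u) splits into two distinct linear factors, so there are two distinct tangent lines y − 0 = ±(x − -1) — this is a node (ordinary double point).
Classification: node.


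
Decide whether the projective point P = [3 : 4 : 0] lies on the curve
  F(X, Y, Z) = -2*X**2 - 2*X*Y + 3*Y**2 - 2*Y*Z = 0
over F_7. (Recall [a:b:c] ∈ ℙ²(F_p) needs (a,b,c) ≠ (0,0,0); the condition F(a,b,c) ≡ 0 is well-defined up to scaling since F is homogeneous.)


F(3,4,0) ≡ 6 (mod 7); P is NOT on the curve.

Evaluate F(3, 4, 0) term-by-term (mod 7).
  -2*X**2 ↦ -2·9·1·1 = -18
  -2*X*Y ↦ -2·3·4·1 = -24
  3*Y**2 ↦ 3·1·16·1 = 48
  -2*Y*Z ↦ -2·1·4·0 = 0
Sum: F(3, 4, 0) = (-18) + (-24) + (48) + (0) = 6.
Reducing mod 7: 6 ≡ 6 (mod 7).
Since F(a, b, c) ≡ 6 ≠ 0 (mod 7), P does NOT lie on the curve.


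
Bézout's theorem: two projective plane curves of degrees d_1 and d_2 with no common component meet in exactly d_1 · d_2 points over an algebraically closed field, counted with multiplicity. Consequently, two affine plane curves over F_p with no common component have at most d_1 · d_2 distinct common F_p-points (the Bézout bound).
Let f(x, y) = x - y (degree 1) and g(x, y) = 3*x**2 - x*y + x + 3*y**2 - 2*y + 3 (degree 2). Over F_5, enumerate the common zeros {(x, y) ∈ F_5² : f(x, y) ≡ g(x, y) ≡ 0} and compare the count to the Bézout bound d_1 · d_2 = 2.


Common zeros: {(3, 3)}; count = 1; Bézout bound = 2.

deg(f) = 1, deg(g) = 2, so Bézout bound = 2.
Scan x ∈ F_5. For each x, list the y ∈ F_5 with f(x, y) ≡ 0 and those with g(x, y) ≡ 0 (mod 5); the common zeros in that column are the intersection.
  x = 0: f ≡ 0 at y ∈ {0}; g ≡ 0 at y ∈ ∅; common: ∅.
  x = 1: f ≡ 0 at y ∈ {1}; g ≡ 0 at y ∈ {3}; common: ∅.
  x = 2: f ≡ 0 at y ∈ {2}; g ≡ 0 at y ∈ ∅; common: ∅.
  x = 3: f ≡ 0 at y ∈ {3}; g ≡ 0 at y ∈ {2, 3}; common: {3}.
  x = 4: f ≡ 0 at y ∈ {4}; g ≡ 0 at y ∈ {0, 2}; common: ∅.
Collecting: common zeros = {(3, 3)}, so the count is 1.
Comparison with the Bézout bound: 1 ≤ 2 = deg(f)·deg(g), as expected for curves with no common component (the affine F_5-count falls short of the bound because intersections may lie at infinity, over extension fields, or carry multiplicity).


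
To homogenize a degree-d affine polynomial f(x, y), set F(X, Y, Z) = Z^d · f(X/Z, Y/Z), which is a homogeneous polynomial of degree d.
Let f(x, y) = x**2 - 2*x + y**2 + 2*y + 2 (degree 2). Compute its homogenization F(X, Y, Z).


F(X, Y, Z) = X**2 - 2*X*Z + Y**2 + 2*Y*Z + 2*Z**2

deg(f) = 2.
Substitute x = X/Z, y = Y/Z into f, then multiply by Z^2.
  monomial 1·x^2·y^0 ↦ 1·X^2·Y^0·Z^0.
  monomial -2·x^1·y^0 ↦ -2·X^1·Y^0·Z^1.
  monomial 1·x^0·y^2 ↦ 1·X^0·Y^2·Z^0.
  monomial 2·x^0·y^1 ↦ 2·X^0·Y^1·Z^1.
  monomial 2·x^0·y^0 ↦ 2·X^0·Y^0·Z^2.
Collecting: F(X, Y, Z) = X**2 - 2*X*Z + Y**2 + 2*Y*Z + 2*Z**2.


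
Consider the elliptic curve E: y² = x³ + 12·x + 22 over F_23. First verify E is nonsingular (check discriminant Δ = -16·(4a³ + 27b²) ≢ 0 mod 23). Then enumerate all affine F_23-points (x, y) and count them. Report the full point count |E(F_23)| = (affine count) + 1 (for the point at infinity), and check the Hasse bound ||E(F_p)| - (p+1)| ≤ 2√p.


Affine points = {(1, 9), (1, 14), (2, 10), (2, 13), (3, 4), (3, 19), (5, 0), (7, 9), (7, 14), (8, 3), (8, 20), (9, 10), (9, 13), (11, 6), (11, 17), (12, 10), (12, 13), (13, 11), (13, 12), (14, 6), (14, 17), (15, 9), (15, 14), (16, 3), (16, 20), (19, 5), (19, 18), (21, 6), (21, 17), (22, 3), (22, 20)}; affine count = 31; |E(F_23)| = 32.

Discriminant check: Δ ∝ 4a³ + 27b² = 4·12³ + 27·22² = 4·1728 + 27·484 ≡ 16 (mod 23). Nonzero ⇒ E is nonsingular.
For each x ∈ F_23, compute rhs = x³ + 12·x + 22 mod 23, then count y ∈ F_23 with y² ≡ rhs.
  x = 0: rhs = 22, matching y values: none (0 points).
  x = 1: rhs = 12, matching y values: 9, 14 (2 points).
  x = 2: rhs = 8, matching y values: 10, 13 (2 points).
  x = 3: rhs = 16, matching y values: 4, 19 (2 points).
  x = 4: rhs = 19, matching y values: none (0 points).
  x = 5: rhs = 0, matching y values: 0 (1 points).
  x = 6: rhs = 11, matching y values: none (0 points).
  x = 7: rhs = 12, matching y values: 9, 14 (2 points).
  x = 8: rhs = 9, matching y values: 3, 20 (2 points).
  x = 9: rhs = 8, matching y values: 10, 13 (2 points).
  x = 10: rhs = 15, matching y values: none (0 points).
  x = 11: rhs = 13, matching y values: 6, 17 (2 points).
  x = 12: rhs = 8, matching y values: 10, 13 (2 points).
  x = 13: rhs = 6, matching y values: 11, 12 (2 points).
  x = 14: rhs = 13, matching y values: 6, 17 (2 points).
  x = 15: rhs = 12, matching y values: 9, 14 (2 points).
  x = 16: rhs = 9, matching y values: 3, 20 (2 points).
  x = 17: rhs = 10, matching y values: none (0 points).
  x = 18: rhs = 21, matching y values: none (0 points).
  x = 19: rhs = 2, matching y values: 5, 18 (2 points).
  x = 20: rhs = 5, matching y values: none (0 points).
  x = 21: rhs = 13, matching y values: 6, 17 (2 points).
  x = 22: rhs = 9, matching y values: 3, 20 (2 points).
Total affine count: 31.
Full point count |E(F_23)| = 31 + 1 = 32.
Hasse bound: |32 − (23+1)| = |8| = 8 ≤ 2√23 ≈ 9.5917 ✓.


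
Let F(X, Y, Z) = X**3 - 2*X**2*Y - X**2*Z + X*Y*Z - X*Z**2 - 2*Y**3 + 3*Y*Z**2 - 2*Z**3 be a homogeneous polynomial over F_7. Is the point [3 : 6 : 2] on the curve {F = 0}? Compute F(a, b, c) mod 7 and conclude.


F(3,6,2) ≡ 4 (mod 7); P is NOT on the curve.

Evaluate F(3, 6, 2) term-by-term (mod 7).
  X**3 ↦ 1·27·1·1 = 27
  -2*X**2*Y ↦ -2·9·6·1 = -108
  -X**2*Z ↦ -1·9·1·2 = -18
  X*Y*Z ↦ 1·3·6·2 = 36
  -X*Z**2 ↦ -1·3·1·4 = -12
  -2*Y**3 ↦ -2·1·216·1 = -432
  3*Y*Z**2 ↦ 3·1·6·4 = 72
  -2*Z**3 ↦ -2·1·1·8 = -16
Sum: F(3, 6, 2) = (27) + (-108) + (-18) + (36) + (-12) + (-432) + (72) + (-16) = -451.
Reducing mod 7: -451 ≡ 4 (mod 7).
Since F(a, b, c) ≡ 4 ≠ 0 (mod 7), P does NOT lie on the curve.


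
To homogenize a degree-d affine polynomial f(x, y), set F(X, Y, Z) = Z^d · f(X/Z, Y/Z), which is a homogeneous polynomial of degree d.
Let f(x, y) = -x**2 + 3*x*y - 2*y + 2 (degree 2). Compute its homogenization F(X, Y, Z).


F(X, Y, Z) = -X**2 + 3*X*Y - 2*Y*Z + 2*Z**2

deg(f) = 2.
Substitute x = X/Z, y = Y/Z into f, then multiply by Z^2.
  monomial -1·x^2·y^0 ↦ -1·X^2·Y^0·Z^0.
  monomial 3·x^1·y^1 ↦ 3·X^1·Y^1·Z^0.
  monomial -2·x^0·y^1 ↦ -2·X^0·Y^1·Z^1.
  monomial 2·x^0·y^0 ↦ 2·X^0·Y^0·Z^2.
Collecting: F(X, Y, Z) = -X**2 + 3*X*Y - 2*Y*Z + 2*Z**2.


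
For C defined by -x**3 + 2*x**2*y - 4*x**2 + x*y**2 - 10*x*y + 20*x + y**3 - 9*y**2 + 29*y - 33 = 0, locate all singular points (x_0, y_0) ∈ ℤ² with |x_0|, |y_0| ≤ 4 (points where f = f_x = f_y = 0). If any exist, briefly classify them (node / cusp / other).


Singular points: {(1, 3)}; classification: node.

Compute partial derivatives:
  f_x = -3*x**2 + 4*x*y - 8*x + y**2 - 10*y + 20.
  f_y = 2*x**2 + 2*x*y - 10*x + 3*y**2 - 18*y + 29.
Scan x_0 ∈ {−4, ..., 4}. For each x_0, f_y(x_0, y) is a polynomial in y; find its integer roots y ∈ {−4, ..., 4}, then test f_x and f at those candidates.
  x = -4: f_y(-4, y) = 3*y**2 - 26*y + 101; no integer root y with |y| ≤ 4.
  x = -3: f_y(-3, y) = 3*y**2 - 24*y + 77; no integer root y with |y| ≤ 4.
  x = -2: f_y(-2, y) = 3*y**2 - 22*y + 57; no integer root y with |y| ≤ 4.
  x = -1: f_y(-1, y) = 3*y**2 - 20*y + 41; no integer root y with |y| ≤ 4.
  x = 0: f_y(0, y) = 3*y**2 - 18*y + 29; no integer root y with |y| ≤ 4.
  x = 1: f_y(1, y) = 3*y**2 - 16*y + 21; vanishes at y ∈ {3}. (1, 3): f_x = 0, f = 0 — SINGULAR.
  x = 2: f_y(2, y) = 3*y**2 - 14*y + 17; no integer root y with |y| ≤ 4.
  x = 3: f_y(3, y) = 3*y**2 - 12*y + 17; no integer root y with |y| ≤ 4.
  x = 4: f_y(4, y) = 3*y**2 - 10*y + 21; no integer root y with |y| ≤ 4.
Only singular point on the grid: (1, 3).
Classify: substitute x = 1 + u, y = 3 + v and expand: f = -u**3 + 2*u**2*v - u**2 + u*v**2 + v**3 + v**2.
No constant or linear terms (consistent with a singular point). Quadratic part: -u**2 + v**2. Cubic part: -u**3 + 2*u**2*v + u*v**2 + v**3.
The quadratic part v**2 - u**2 = (v − u)(v + u) splits into two distinct linear factors, so there are two distinct tangent lines y − 3 = ±(x − 1) — this is a node (ordinary double point).
Classification: node.
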